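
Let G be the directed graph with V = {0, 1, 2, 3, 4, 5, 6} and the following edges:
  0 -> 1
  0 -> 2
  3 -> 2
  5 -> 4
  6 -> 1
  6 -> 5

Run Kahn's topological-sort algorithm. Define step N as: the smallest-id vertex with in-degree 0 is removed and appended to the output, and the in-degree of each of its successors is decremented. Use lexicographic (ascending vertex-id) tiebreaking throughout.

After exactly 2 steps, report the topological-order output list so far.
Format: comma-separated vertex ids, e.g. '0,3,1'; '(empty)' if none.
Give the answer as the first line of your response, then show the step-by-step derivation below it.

0,3

step 1: output 0; order=[0]; indeg=(0,1,1,0,1,1,0)
step 2: output 3; order=[0,3]; indeg=(0,1,0,0,1,1,0)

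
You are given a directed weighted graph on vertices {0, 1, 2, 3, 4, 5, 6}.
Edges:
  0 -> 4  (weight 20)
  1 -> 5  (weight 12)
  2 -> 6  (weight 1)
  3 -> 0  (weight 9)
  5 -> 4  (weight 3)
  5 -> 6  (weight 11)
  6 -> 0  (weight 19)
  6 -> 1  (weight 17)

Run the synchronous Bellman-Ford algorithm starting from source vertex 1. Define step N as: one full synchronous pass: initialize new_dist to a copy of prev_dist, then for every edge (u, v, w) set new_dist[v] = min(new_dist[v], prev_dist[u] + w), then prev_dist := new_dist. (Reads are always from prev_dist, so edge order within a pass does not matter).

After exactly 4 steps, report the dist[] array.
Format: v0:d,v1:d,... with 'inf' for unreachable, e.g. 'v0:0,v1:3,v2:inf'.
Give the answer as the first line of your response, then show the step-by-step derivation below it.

v0:42,v1:0,v2:inf,v3:inf,v4:15,v5:12,v6:23

step 1: dist = v0:inf,v1:0,v2:inf,v3:inf,v4:inf,v5:12,v6:inf
step 2: dist = v0:inf,v1:0,v2:inf,v3:inf,v4:15,v5:12,v6:23
step 3: dist = v0:42,v1:0,v2:inf,v3:inf,v4:15,v5:12,v6:23
step 4: dist = v0:42,v1:0,v2:inf,v3:inf,v4:15,v5:12,v6:23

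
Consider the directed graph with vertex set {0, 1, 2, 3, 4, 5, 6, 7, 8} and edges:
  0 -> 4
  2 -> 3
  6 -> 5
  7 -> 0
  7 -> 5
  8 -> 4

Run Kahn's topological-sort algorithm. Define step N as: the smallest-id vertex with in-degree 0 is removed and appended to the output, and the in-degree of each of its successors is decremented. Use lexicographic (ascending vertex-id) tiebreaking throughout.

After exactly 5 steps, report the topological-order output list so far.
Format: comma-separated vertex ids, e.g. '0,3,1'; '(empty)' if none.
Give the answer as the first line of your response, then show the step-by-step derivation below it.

1,2,3,6,7

step 1: output 1; order=[1]; indeg=(1,0,0,1,2,2,0,0,0)
step 2: output 2; order=[1,2]; indeg=(1,0,0,0,2,2,0,0,0)
step 3: output 3; order=[1,2,3]; indeg=(1,0,0,0,2,2,0,0,0)
step 4: output 6; order=[1,2,3,6]; indeg=(1,0,0,0,2,1,0,0,0)
step 5: output 7; order=[1,2,3,6,7]; indeg=(0,0,0,0,2,0,0,0,0)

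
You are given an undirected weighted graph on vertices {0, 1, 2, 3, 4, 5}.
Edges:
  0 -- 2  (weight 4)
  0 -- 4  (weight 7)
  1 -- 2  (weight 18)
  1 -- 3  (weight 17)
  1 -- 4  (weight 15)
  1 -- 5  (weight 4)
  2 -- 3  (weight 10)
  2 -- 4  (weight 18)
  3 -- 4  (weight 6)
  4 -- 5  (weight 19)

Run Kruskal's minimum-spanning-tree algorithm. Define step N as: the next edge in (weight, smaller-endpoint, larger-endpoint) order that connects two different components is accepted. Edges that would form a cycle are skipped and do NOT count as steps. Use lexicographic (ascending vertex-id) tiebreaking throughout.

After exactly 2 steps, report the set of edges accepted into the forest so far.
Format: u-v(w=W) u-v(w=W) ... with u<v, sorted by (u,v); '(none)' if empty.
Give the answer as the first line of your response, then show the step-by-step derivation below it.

0-2(w=4) 1-5(w=4)

step 1: add edge 0-2 (w=4); MST = {0-2(w=4)}
step 2: add edge 1-5 (w=4); MST = {0-2(w=4) 1-5(w=4)}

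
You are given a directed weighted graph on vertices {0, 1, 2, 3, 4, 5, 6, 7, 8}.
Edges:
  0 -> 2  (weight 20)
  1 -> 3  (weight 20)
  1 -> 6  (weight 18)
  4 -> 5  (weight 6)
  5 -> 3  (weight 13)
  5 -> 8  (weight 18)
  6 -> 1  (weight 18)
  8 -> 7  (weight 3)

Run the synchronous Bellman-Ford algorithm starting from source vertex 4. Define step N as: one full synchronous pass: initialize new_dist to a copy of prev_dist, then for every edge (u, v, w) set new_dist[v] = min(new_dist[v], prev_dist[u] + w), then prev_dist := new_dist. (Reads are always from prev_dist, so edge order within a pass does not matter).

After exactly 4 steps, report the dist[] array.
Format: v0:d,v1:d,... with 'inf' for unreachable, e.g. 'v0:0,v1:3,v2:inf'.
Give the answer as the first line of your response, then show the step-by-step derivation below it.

v0:inf,v1:inf,v2:inf,v3:19,v4:0,v5:6,v6:inf,v7:27,v8:24

step 1: dist = v0:inf,v1:inf,v2:inf,v3:inf,v4:0,v5:6,v6:inf,v7:inf,v8:inf
step 2: dist = v0:inf,v1:inf,v2:inf,v3:19,v4:0,v5:6,v6:inf,v7:inf,v8:24
step 3: dist = v0:inf,v1:inf,v2:inf,v3:19,v4:0,v5:6,v6:inf,v7:27,v8:24
step 4: dist = v0:inf,v1:inf,v2:inf,v3:19,v4:0,v5:6,v6:inf,v7:27,v8:24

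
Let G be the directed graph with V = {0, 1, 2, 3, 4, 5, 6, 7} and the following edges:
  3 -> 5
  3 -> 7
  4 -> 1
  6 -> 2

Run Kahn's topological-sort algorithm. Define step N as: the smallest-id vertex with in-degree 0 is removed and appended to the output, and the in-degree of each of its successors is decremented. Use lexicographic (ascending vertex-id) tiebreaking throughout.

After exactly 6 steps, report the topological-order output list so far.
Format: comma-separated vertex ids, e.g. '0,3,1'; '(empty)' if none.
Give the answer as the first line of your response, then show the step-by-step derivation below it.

0,3,4,1,5,6

step 1: output 0; order=[0]; indeg=(0,1,1,0,0,1,0,1)
step 2: output 3; order=[0,3]; indeg=(0,1,1,0,0,0,0,0)
step 3: output 4; order=[0,3,4]; indeg=(0,0,1,0,0,0,0,0)
step 4: output 1; order=[0,3,4,1]; indeg=(0,0,1,0,0,0,0,0)
step 5: output 5; order=[0,3,4,1,5]; indeg=(0,0,1,0,0,0,0,0)
step 6: output 6; order=[0,3,4,1,5,6]; indeg=(0,0,0,0,0,0,0,0)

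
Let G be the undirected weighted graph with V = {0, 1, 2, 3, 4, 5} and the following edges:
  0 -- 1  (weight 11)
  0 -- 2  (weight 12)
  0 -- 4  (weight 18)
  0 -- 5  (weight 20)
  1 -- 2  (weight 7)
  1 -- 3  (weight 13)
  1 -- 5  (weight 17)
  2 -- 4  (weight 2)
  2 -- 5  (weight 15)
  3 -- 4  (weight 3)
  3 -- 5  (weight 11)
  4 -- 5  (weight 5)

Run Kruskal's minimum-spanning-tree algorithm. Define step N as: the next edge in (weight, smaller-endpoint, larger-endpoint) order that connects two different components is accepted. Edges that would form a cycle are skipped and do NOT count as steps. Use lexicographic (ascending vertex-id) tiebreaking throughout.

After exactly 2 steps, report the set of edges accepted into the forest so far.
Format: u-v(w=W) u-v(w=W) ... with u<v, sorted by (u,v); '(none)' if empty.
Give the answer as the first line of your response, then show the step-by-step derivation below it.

2-4(w=2) 3-4(w=3)

step 1: add edge 2-4 (w=2); MST = {2-4(w=2)}
step 2: add edge 3-4 (w=3); MST = {2-4(w=2) 3-4(w=3)}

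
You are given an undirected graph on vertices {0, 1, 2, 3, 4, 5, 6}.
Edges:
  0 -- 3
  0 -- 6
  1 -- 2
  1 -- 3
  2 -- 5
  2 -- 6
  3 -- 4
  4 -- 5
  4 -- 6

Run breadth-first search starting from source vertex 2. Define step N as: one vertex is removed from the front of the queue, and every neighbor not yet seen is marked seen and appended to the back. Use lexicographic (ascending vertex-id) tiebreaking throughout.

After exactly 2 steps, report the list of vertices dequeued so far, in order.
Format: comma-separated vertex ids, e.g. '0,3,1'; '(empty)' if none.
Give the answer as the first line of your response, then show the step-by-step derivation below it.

2,1

step 1: dequeue 2; queue=[1,5,6]; order=2
step 2: dequeue 1; queue=[5,6,3]; order=2,1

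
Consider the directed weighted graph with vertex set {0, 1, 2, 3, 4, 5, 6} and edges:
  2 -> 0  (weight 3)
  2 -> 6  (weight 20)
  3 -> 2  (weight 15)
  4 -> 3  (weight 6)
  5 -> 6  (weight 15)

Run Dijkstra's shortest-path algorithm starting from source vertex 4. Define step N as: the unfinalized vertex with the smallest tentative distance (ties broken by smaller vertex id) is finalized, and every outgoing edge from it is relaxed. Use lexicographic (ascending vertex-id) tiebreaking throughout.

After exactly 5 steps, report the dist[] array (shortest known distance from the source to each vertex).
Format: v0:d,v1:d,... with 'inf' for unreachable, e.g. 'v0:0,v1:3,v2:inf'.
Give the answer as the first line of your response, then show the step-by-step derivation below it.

v0:24,v1:inf,v2:21,v3:6,v4:0,v5:inf,v6:41

step 1: dist = v0:inf,v1:inf,v2:inf,v3:6,v4:0,v5:inf,v6:inf
step 2: dist = v0:inf,v1:inf,v2:21,v3:6,v4:0,v5:inf,v6:inf
step 3: dist = v0:24,v1:inf,v2:21,v3:6,v4:0,v5:inf,v6:41
step 4: dist = v0:24,v1:inf,v2:21,v3:6,v4:0,v5:inf,v6:41
step 5: dist = v0:24,v1:inf,v2:21,v3:6,v4:0,v5:inf,v6:41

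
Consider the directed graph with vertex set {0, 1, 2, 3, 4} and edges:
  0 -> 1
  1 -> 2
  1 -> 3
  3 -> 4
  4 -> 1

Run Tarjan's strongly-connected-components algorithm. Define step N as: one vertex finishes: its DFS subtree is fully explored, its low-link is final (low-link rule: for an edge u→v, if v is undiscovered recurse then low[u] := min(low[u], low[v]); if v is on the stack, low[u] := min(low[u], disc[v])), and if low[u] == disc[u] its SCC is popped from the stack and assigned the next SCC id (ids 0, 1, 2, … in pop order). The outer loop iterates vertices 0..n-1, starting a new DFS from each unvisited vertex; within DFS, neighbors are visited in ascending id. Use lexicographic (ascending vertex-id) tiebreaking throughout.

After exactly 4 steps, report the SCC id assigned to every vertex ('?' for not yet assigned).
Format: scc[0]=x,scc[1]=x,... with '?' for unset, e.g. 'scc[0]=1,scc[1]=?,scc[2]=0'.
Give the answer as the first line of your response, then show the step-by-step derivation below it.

scc[0]=?,scc[1]=1,scc[2]=0,scc[3]=1,scc[4]=1

step 1: low=(low[0]=0,low[1]=1,low[2]=2,low[3]=?,low[4]=?); scc=(scc[0]=?,scc[1]=?,scc[2]=0,scc[3]=?,scc[4]=?)
step 2: low=(low[0]=0,low[1]=1,low[2]=2,low[3]=3,low[4]=1); scc=(scc[0]=?,scc[1]=?,scc[2]=0,scc[3]=?,scc[4]=?)
step 3: low=(low[0]=0,low[1]=1,low[2]=2,low[3]=1,low[4]=1); scc=(scc[0]=?,scc[1]=?,scc[2]=0,scc[3]=?,scc[4]=?)
step 4: low=(low[0]=0,low[1]=1,low[2]=2,low[3]=1,low[4]=1); scc=(scc[0]=?,scc[1]=1,scc[2]=0,scc[3]=1,scc[4]=1)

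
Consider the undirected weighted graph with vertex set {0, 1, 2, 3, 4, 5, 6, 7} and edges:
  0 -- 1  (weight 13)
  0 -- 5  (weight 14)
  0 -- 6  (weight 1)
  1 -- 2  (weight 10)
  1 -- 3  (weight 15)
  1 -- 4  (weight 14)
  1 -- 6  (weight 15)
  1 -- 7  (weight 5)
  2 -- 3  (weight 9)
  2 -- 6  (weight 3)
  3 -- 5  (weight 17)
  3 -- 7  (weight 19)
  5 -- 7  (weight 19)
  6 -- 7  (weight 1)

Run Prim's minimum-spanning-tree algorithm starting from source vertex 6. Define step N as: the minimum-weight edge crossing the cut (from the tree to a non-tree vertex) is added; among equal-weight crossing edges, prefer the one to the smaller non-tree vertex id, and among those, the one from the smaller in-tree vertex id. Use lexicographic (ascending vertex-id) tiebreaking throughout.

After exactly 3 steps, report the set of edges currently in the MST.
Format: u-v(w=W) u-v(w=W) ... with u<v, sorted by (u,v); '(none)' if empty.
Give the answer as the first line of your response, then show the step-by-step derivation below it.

0-6(w=1) 2-6(w=3) 6-7(w=1)

step 1: add edge 0-6 (w=1); MST = {0-6(w=1)}
step 2: add edge 6-7 (w=1); MST = {0-6(w=1) 6-7(w=1)}
step 3: add edge 2-6 (w=3); MST = {0-6(w=1) 2-6(w=3) 6-7(w=1)}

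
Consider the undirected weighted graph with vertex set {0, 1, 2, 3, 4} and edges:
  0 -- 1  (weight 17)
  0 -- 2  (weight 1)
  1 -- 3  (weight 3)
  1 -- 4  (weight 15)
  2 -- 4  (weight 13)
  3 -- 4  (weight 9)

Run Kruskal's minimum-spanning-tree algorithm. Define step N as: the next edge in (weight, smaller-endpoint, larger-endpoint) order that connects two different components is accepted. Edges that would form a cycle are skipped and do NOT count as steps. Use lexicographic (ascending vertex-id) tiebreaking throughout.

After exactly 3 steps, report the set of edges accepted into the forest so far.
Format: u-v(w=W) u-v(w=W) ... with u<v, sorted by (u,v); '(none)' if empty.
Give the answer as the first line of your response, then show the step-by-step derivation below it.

0-2(w=1) 1-3(w=3) 3-4(w=9)

step 1: add edge 0-2 (w=1); MST = {0-2(w=1)}
step 2: add edge 1-3 (w=3); MST = {0-2(w=1) 1-3(w=3)}
step 3: add edge 3-4 (w=9); MST = {0-2(w=1) 1-3(w=3) 3-4(w=9)}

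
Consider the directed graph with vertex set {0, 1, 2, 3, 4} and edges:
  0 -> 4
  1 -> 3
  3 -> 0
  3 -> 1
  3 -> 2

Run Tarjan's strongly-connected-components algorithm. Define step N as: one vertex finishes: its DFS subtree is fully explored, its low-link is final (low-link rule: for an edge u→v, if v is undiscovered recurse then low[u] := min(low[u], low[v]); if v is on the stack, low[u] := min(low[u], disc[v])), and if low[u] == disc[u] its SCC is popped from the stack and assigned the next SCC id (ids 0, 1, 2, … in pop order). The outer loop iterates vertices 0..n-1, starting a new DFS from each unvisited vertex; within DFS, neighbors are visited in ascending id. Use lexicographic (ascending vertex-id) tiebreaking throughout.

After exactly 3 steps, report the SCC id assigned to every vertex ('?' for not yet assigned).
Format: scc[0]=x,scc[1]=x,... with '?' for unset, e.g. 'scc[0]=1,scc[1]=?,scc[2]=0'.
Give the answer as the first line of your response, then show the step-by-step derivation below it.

scc[0]=1,scc[1]=?,scc[2]=2,scc[3]=?,scc[4]=0

step 1: low=(low[0]=0,low[1]=?,low[2]=?,low[3]=?,low[4]=1); scc=(scc[0]=?,scc[1]=?,scc[2]=?,scc[3]=?,scc[4]=0)
step 2: low=(low[0]=0,low[1]=?,low[2]=?,low[3]=?,low[4]=1); scc=(scc[0]=1,scc[1]=?,scc[2]=?,scc[3]=?,scc[4]=0)
step 3: low=(low[0]=0,low[1]=2,low[2]=4,low[3]=2,low[4]=1); scc=(scc[0]=1,scc[1]=?,scc[2]=2,scc[3]=?,scc[4]=0)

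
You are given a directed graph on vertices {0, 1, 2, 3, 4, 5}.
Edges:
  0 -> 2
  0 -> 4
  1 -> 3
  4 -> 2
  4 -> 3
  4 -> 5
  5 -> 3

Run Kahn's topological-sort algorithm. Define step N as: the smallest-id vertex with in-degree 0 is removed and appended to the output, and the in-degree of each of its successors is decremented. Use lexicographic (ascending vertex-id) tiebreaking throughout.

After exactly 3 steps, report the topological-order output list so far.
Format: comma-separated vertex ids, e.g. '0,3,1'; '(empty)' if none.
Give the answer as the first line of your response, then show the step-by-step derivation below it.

0,1,4

step 1: output 0; order=[0]; indeg=(0,0,1,3,0,1)
step 2: output 1; order=[0,1]; indeg=(0,0,1,2,0,1)
step 3: output 4; order=[0,1,4]; indeg=(0,0,0,1,0,0)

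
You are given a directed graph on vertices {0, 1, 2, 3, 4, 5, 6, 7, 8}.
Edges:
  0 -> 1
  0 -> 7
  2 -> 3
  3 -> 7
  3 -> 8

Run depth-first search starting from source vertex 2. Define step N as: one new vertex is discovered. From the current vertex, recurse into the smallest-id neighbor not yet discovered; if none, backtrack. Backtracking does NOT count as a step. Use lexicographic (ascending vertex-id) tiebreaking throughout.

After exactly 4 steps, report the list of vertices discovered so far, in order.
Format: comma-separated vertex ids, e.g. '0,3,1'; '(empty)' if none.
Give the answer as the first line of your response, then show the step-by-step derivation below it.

2,3,7,8

step 1: discover 2; path=2; order=2
step 2: discover 3; path=2>3; order=2,3
step 3: discover 7; path=2>3>7; order=2,3,7
step 4: discover 8; path=2>3>8; order=2,3,7,8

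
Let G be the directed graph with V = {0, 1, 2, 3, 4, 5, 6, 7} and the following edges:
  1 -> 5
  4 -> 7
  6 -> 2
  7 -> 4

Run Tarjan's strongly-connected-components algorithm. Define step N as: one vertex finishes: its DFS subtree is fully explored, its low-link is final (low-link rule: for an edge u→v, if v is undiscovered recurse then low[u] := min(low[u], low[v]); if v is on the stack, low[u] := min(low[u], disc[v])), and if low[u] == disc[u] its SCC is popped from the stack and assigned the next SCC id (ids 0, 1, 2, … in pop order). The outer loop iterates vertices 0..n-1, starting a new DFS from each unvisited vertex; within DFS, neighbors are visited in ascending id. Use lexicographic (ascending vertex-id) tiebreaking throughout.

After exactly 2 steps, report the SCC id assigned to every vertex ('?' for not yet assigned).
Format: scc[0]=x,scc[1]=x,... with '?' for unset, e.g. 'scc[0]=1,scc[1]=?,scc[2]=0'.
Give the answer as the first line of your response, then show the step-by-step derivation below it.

scc[0]=0,scc[1]=?,scc[2]=?,scc[3]=?,scc[4]=?,scc[5]=1,scc[6]=?,scc[7]=?

step 1: low=(low[0]=0,low[1]=?,low[2]=?,low[3]=?,low[4]=?,low[5]=?,low[6]=?,low[7]=?); scc=(scc[0]=0,scc[1]=?,scc[2]=?,scc[3]=?,scc[4]=?,scc[5]=?,scc[6]=?,scc[7]=?)
step 2: low=(low[0]=0,low[1]=1,low[2]=?,low[3]=?,low[4]=?,low[5]=2,low[6]=?,low[7]=?); scc=(scc[0]=0,scc[1]=?,scc[2]=?,scc[3]=?,scc[4]=?,scc[5]=1,scc[6]=?,scc[7]=?)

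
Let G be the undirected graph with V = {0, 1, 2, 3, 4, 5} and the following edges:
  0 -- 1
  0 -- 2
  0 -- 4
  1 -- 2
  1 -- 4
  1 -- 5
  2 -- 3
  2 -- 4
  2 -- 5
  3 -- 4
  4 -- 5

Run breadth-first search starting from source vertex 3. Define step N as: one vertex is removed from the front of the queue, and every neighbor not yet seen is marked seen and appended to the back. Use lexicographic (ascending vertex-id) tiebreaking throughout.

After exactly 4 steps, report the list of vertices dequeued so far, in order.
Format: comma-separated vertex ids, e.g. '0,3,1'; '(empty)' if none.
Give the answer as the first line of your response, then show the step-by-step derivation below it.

3,2,4,0

step 1: dequeue 3; queue=[2,4]; order=3
step 2: dequeue 2; queue=[4,0,1,5]; order=3,2
step 3: dequeue 4; queue=[0,1,5]; order=3,2,4
step 4: dequeue 0; queue=[1,5]; order=3,2,4,0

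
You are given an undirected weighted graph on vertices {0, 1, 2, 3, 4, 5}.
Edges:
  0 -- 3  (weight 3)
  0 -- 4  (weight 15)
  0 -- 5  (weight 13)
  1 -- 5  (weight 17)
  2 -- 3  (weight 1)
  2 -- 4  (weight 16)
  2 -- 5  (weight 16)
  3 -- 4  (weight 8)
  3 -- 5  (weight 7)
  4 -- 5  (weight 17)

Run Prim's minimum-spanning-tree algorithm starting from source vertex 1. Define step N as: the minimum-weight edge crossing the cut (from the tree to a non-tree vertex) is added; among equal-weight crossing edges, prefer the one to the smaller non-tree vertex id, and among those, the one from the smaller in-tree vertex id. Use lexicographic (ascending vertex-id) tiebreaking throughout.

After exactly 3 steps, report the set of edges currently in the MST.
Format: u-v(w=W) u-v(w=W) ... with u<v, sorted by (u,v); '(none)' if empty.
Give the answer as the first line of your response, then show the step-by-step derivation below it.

1-5(w=17) 2-3(w=1) 3-5(w=7)

step 1: add edge 1-5 (w=17); MST = {1-5(w=17)}
step 2: add edge 3-5 (w=7); MST = {1-5(w=17) 3-5(w=7)}
step 3: add edge 2-3 (w=1); MST = {1-5(w=17) 2-3(w=1) 3-5(w=7)}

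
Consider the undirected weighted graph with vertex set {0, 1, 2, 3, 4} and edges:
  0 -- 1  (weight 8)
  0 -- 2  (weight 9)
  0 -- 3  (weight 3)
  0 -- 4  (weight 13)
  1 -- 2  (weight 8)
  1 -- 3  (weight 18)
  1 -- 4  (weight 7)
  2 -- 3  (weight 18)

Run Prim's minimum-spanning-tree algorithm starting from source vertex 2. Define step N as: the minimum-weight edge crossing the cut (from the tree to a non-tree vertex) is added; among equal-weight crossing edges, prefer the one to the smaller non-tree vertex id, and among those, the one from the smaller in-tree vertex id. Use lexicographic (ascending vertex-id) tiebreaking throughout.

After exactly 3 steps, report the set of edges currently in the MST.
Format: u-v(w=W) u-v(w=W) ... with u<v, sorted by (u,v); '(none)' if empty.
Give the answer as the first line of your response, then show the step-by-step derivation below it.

0-1(w=8) 1-2(w=8) 1-4(w=7)

step 1: add edge 1-2 (w=8); MST = {1-2(w=8)}
step 2: add edge 1-4 (w=7); MST = {1-2(w=8) 1-4(w=7)}
step 3: add edge 0-1 (w=8); MST = {0-1(w=8) 1-2(w=8) 1-4(w=7)}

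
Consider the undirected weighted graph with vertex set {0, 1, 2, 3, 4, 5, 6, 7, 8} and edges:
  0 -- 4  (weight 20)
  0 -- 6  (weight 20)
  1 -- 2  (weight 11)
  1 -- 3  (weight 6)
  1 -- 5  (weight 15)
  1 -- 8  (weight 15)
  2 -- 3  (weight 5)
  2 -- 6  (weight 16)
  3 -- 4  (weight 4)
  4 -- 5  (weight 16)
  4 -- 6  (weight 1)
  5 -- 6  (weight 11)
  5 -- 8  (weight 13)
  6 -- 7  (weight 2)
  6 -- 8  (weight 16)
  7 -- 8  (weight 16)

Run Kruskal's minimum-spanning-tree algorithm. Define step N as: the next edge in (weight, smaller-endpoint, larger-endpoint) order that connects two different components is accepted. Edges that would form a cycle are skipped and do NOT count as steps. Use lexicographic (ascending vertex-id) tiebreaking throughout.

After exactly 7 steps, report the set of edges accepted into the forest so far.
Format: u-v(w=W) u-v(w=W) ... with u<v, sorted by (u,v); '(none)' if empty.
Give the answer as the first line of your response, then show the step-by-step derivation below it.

1-3(w=6) 2-3(w=5) 3-4(w=4) 4-6(w=1) 5-6(w=11) 5-8(w=13) 6-7(w=2)

step 1: add edge 4-6 (w=1); MST = {4-6(w=1)}
step 2: add edge 6-7 (w=2); MST = {4-6(w=1) 6-7(w=2)}
step 3: add edge 3-4 (w=4); MST = {3-4(w=4) 4-6(w=1) 6-7(w=2)}
step 4: add edge 2-3 (w=5); MST = {2-3(w=5) 3-4(w=4) 4-6(w=1) 6-7(w=2)}
step 5: add edge 1-3 (w=6); MST = {1-3(w=6) 2-3(w=5) 3-4(w=4) 4-6(w=1) 6-7(w=2)}
step 6: add edge 5-6 (w=11); MST = {1-3(w=6) 2-3(w=5) 3-4(w=4) 4-6(w=1) 5-6(w=11) 6-7(w=2)}
step 7: add edge 5-8 (w=13); MST = {1-3(w=6) 2-3(w=5) 3-4(w=4) 4-6(w=1) 5-6(w=11) 5-8(w=13) 6-7(w=2)}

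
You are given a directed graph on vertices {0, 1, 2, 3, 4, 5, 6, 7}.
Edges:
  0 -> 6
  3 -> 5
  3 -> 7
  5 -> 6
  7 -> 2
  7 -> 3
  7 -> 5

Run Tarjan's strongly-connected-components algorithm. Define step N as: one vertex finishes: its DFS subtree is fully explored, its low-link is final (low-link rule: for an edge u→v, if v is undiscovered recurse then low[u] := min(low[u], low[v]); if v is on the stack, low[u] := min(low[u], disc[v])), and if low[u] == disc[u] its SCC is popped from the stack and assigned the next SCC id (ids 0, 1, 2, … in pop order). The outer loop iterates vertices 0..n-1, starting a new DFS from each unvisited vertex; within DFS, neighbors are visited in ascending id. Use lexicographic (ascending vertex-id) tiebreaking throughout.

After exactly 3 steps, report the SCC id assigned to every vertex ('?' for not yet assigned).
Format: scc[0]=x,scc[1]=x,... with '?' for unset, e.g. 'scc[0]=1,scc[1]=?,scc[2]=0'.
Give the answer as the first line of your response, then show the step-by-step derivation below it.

scc[0]=1,scc[1]=2,scc[2]=?,scc[3]=?,scc[4]=?,scc[5]=?,scc[6]=0,scc[7]=?

step 1: low=(low[0]=0,low[1]=?,low[2]=?,low[3]=?,low[4]=?,low[5]=?,low[6]=1,low[7]=?); scc=(scc[0]=?,scc[1]=?,scc[2]=?,scc[3]=?,scc[4]=?,scc[5]=?,scc[6]=0,scc[7]=?)
step 2: low=(low[0]=0,low[1]=?,low[2]=?,low[3]=?,low[4]=?,low[5]=?,low[6]=1,low[7]=?); scc=(scc[0]=1,scc[1]=?,scc[2]=?,scc[3]=?,scc[4]=?,scc[5]=?,scc[6]=0,scc[7]=?)
step 3: low=(low[0]=0,low[1]=2,low[2]=?,low[3]=?,low[4]=?,low[5]=?,low[6]=1,low[7]=?); scc=(scc[0]=1,scc[1]=2,scc[2]=?,scc[3]=?,scc[4]=?,scc[5]=?,scc[6]=0,scc[7]=?)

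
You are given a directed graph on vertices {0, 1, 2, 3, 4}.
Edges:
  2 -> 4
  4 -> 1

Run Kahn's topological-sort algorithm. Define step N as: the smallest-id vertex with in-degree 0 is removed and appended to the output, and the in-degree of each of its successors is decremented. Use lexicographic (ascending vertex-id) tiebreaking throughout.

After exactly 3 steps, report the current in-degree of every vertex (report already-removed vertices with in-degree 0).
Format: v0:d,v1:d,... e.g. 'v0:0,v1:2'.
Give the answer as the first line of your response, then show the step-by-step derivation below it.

v0:0,v1:1,v2:0,v3:0,v4:0

step 1: output 0; order=[0]; indeg=(0,1,0,0,1)
step 2: output 2; order=[0,2]; indeg=(0,1,0,0,0)
step 3: output 3; order=[0,2,3]; indeg=(0,1,0,0,0)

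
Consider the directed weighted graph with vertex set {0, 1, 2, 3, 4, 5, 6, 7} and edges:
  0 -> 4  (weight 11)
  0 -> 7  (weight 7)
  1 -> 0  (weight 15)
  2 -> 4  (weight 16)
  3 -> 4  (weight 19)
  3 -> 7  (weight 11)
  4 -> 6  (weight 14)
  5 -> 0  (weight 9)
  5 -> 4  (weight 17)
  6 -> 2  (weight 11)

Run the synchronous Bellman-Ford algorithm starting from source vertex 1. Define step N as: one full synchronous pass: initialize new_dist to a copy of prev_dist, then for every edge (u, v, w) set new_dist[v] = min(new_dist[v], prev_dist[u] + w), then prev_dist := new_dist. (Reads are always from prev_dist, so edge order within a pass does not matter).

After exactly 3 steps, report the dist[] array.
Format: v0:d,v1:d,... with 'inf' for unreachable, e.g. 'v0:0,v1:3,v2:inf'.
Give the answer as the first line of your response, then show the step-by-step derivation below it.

v0:15,v1:0,v2:inf,v3:inf,v4:26,v5:inf,v6:40,v7:22

step 1: dist = v0:15,v1:0,v2:inf,v3:inf,v4:inf,v5:inf,v6:inf,v7:inf
step 2: dist = v0:15,v1:0,v2:inf,v3:inf,v4:26,v5:inf,v6:inf,v7:22
step 3: dist = v0:15,v1:0,v2:inf,v3:inf,v4:26,v5:inf,v6:40,v7:22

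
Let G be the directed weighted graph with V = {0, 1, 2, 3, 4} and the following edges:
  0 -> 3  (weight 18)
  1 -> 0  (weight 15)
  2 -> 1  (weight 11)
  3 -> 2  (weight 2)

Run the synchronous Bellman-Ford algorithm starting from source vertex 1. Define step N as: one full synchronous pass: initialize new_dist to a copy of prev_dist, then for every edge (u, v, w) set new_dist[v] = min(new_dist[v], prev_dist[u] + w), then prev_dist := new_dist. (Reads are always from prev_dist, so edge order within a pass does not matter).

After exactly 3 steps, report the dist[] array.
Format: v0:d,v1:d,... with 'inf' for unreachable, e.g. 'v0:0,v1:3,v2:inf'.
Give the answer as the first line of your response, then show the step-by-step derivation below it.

v0:15,v1:0,v2:35,v3:33,v4:inf

step 1: dist = v0:15,v1:0,v2:inf,v3:inf,v4:inf
step 2: dist = v0:15,v1:0,v2:inf,v3:33,v4:inf
step 3: dist = v0:15,v1:0,v2:35,v3:33,v4:inf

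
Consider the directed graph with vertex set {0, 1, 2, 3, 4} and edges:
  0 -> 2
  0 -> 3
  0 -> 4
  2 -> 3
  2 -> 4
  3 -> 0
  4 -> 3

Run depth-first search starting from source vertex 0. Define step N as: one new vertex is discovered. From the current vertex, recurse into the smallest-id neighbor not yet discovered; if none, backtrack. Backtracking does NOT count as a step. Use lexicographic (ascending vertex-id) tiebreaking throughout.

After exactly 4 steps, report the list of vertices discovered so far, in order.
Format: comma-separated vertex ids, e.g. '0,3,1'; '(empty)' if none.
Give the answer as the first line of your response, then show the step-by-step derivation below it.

0,2,3,4

step 1: discover 0; path=0; order=0
step 2: discover 2; path=0>2; order=0,2
step 3: discover 3; path=0>2>3; order=0,2,3
step 4: discover 4; path=0>2>4; order=0,2,3,4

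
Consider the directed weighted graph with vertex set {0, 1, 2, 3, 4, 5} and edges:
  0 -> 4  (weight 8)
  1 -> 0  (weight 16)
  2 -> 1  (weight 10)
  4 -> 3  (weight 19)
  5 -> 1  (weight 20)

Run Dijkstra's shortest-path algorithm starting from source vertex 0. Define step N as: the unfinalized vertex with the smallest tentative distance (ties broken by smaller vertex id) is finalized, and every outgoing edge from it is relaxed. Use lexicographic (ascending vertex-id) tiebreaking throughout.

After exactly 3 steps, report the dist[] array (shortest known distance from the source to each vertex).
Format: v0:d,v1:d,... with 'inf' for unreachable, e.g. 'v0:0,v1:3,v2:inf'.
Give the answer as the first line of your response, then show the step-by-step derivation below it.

v0:0,v1:inf,v2:inf,v3:27,v4:8,v5:inf

step 1: dist = v0:0,v1:inf,v2:inf,v3:inf,v4:8,v5:inf
step 2: dist = v0:0,v1:inf,v2:inf,v3:27,v4:8,v5:inf
step 3: dist = v0:0,v1:inf,v2:inf,v3:27,v4:8,v5:inf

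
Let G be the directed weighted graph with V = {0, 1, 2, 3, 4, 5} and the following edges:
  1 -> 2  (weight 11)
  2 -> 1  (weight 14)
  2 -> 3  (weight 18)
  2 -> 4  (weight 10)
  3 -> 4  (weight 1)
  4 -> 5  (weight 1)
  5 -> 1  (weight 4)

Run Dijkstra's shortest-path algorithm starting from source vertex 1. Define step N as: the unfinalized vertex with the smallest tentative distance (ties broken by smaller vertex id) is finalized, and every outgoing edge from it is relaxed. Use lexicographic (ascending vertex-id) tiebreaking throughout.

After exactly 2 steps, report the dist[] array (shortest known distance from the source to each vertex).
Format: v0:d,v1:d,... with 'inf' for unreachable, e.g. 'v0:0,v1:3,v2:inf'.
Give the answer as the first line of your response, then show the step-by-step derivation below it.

v0:inf,v1:0,v2:11,v3:29,v4:21,v5:inf

step 1: dist = v0:inf,v1:0,v2:11,v3:inf,v4:inf,v5:inf
step 2: dist = v0:inf,v1:0,v2:11,v3:29,v4:21,v5:inf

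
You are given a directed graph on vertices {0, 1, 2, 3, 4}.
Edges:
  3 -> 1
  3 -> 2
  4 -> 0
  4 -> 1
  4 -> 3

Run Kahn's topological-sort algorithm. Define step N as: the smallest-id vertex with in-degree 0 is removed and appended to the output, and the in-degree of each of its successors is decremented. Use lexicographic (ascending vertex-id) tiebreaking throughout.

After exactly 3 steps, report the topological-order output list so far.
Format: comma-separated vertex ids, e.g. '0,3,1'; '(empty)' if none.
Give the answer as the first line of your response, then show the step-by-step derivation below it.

4,0,3

step 1: output 4; order=[4]; indeg=(0,1,1,0,0)
step 2: output 0; order=[4,0]; indeg=(0,1,1,0,0)
step 3: output 3; order=[4,0,3]; indeg=(0,0,0,0,0)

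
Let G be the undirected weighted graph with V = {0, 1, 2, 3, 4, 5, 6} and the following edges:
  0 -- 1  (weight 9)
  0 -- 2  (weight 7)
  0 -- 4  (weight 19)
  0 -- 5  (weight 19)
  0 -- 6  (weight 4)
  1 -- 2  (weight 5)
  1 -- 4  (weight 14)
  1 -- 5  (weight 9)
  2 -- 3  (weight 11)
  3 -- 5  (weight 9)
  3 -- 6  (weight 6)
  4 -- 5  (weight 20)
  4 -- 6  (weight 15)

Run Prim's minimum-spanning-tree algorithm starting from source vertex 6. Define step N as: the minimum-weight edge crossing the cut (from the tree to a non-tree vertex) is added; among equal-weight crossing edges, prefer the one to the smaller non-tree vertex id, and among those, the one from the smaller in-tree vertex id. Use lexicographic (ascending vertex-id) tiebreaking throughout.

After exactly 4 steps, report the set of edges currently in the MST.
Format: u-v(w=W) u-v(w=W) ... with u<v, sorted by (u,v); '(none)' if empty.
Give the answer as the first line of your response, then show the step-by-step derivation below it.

0-2(w=7) 0-6(w=4) 1-2(w=5) 3-6(w=6)

step 1: add edge 0-6 (w=4); MST = {0-6(w=4)}
step 2: add edge 3-6 (w=6); MST = {0-6(w=4) 3-6(w=6)}
step 3: add edge 0-2 (w=7); MST = {0-2(w=7) 0-6(w=4) 3-6(w=6)}
step 4: add edge 1-2 (w=5); MST = {0-2(w=7) 0-6(w=4) 1-2(w=5) 3-6(w=6)}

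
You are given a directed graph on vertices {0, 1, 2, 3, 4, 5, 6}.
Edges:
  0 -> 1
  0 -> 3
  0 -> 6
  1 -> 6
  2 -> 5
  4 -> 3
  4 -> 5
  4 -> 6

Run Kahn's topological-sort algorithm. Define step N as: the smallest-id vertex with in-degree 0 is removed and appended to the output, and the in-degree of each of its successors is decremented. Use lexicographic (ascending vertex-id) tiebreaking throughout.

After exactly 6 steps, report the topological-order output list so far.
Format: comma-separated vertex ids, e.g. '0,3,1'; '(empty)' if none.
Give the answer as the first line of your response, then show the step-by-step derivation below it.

0,1,2,4,3,5

step 1: output 0; order=[0]; indeg=(0,0,0,1,0,2,2)
step 2: output 1; order=[0,1]; indeg=(0,0,0,1,0,2,1)
step 3: output 2; order=[0,1,2]; indeg=(0,0,0,1,0,1,1)
step 4: output 4; order=[0,1,2,4]; indeg=(0,0,0,0,0,0,0)
step 5: output 3; order=[0,1,2,4,3]; indeg=(0,0,0,0,0,0,0)
step 6: output 5; order=[0,1,2,4,3,5]; indeg=(0,0,0,0,0,0,0)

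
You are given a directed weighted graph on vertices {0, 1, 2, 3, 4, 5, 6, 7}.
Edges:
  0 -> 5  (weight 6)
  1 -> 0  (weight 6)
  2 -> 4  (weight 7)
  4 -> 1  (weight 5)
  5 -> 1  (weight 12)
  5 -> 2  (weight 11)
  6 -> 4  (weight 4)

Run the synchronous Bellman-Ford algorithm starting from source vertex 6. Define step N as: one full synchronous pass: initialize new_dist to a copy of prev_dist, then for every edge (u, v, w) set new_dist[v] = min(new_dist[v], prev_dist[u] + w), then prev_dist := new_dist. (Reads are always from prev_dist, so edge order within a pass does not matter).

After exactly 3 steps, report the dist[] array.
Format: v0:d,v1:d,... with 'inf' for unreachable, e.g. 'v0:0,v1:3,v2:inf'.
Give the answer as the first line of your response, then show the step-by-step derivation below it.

v0:15,v1:9,v2:inf,v3:inf,v4:4,v5:inf,v6:0,v7:inf

step 1: dist = v0:inf,v1:inf,v2:inf,v3:inf,v4:4,v5:inf,v6:0,v7:inf
step 2: dist = v0:inf,v1:9,v2:inf,v3:inf,v4:4,v5:inf,v6:0,v7:inf
step 3: dist = v0:15,v1:9,v2:inf,v3:inf,v4:4,v5:inf,v6:0,v7:inf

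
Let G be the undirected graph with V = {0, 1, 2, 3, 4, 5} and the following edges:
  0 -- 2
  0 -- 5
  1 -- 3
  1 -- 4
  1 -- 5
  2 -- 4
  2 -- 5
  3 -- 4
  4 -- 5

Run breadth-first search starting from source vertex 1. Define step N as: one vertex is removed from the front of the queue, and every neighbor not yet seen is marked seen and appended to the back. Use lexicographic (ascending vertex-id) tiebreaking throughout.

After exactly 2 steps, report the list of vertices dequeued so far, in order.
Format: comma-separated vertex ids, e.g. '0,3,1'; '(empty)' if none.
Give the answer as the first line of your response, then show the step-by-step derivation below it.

1,3

step 1: dequeue 1; queue=[3,4,5]; order=1
step 2: dequeue 3; queue=[4,5]; order=1,3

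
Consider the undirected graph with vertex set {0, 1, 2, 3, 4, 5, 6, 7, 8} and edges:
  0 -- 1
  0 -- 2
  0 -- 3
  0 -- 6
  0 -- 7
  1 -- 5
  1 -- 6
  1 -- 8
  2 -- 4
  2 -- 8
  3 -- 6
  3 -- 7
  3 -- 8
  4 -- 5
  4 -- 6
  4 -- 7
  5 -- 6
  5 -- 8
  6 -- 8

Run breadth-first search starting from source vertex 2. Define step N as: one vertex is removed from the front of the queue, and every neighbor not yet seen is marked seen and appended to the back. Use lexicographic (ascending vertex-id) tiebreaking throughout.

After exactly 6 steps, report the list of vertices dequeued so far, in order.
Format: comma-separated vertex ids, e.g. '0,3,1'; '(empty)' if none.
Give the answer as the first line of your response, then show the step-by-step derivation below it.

2,0,4,8,1,3

step 1: dequeue 2; queue=[0,4,8]; order=2
step 2: dequeue 0; queue=[4,8,1,3,6,7]; order=2,0
step 3: dequeue 4; queue=[8,1,3,6,7,5]; order=2,0,4
step 4: dequeue 8; queue=[1,3,6,7,5]; order=2,0,4,8
step 5: dequeue 1; queue=[3,6,7,5]; order=2,0,4,8,1
step 6: dequeue 3; queue=[6,7,5]; order=2,0,4,8,1,3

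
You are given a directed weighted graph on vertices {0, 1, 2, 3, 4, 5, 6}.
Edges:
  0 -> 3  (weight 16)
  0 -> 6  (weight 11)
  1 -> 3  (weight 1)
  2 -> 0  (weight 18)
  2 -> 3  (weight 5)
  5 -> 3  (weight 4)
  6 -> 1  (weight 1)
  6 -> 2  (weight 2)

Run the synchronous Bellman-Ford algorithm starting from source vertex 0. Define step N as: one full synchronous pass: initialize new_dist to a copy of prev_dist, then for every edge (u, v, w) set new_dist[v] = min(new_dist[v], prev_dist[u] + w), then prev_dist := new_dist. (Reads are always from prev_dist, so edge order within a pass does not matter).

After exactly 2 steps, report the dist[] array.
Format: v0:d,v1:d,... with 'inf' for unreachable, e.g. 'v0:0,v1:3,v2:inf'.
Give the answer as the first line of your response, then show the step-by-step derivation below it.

v0:0,v1:12,v2:13,v3:16,v4:inf,v5:inf,v6:11

step 1: dist = v0:0,v1:inf,v2:inf,v3:16,v4:inf,v5:inf,v6:11
step 2: dist = v0:0,v1:12,v2:13,v3:16,v4:inf,v5:inf,v6:11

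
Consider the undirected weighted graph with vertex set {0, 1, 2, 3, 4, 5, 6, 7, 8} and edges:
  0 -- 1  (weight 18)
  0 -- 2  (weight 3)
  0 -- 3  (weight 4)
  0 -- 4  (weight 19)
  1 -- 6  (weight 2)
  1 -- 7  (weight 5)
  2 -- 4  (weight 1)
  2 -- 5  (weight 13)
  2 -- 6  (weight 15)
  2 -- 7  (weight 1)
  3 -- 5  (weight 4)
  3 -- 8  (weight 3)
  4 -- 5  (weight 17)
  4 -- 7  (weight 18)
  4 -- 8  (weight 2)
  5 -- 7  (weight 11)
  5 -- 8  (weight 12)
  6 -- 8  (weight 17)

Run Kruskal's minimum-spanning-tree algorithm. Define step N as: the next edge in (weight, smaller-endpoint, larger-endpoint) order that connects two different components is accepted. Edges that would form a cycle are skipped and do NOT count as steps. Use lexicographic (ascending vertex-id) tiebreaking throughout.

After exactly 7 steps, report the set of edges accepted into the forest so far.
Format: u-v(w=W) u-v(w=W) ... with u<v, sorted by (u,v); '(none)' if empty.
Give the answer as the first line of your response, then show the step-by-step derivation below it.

0-2(w=3) 1-6(w=2) 2-4(w=1) 2-7(w=1) 3-5(w=4) 3-8(w=3) 4-8(w=2)

step 1: add edge 2-4 (w=1); MST = {2-4(w=1)}
step 2: add edge 2-7 (w=1); MST = {2-4(w=1) 2-7(w=1)}
step 3: add edge 1-6 (w=2); MST = {1-6(w=2) 2-4(w=1) 2-7(w=1)}
step 4: add edge 4-8 (w=2); MST = {1-6(w=2) 2-4(w=1) 2-7(w=1) 4-8(w=2)}
step 5: add edge 0-2 (w=3); MST = {0-2(w=3) 1-6(w=2) 2-4(w=1) 2-7(w=1) 4-8(w=2)}
step 6: add edge 3-8 (w=3); MST = {0-2(w=3) 1-6(w=2) 2-4(w=1) 2-7(w=1) 3-8(w=3) 4-8(w=2)}
step 7: add edge 3-5 (w=4); MST = {0-2(w=3) 1-6(w=2) 2-4(w=1) 2-7(w=1) 3-5(w=4) 3-8(w=3) 4-8(w=2)}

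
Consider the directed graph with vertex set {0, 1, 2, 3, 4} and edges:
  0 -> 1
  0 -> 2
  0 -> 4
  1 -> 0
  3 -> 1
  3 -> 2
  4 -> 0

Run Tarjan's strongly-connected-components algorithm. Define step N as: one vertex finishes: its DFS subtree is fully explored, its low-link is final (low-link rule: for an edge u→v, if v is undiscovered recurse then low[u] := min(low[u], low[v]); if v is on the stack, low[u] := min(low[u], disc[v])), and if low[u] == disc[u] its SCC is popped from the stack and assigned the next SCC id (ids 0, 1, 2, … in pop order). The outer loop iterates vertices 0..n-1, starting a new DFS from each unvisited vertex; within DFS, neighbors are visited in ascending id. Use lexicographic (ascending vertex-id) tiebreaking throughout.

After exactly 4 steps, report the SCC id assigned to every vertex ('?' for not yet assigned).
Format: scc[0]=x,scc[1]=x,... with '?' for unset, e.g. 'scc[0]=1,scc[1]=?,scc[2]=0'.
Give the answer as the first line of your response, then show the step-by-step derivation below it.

scc[0]=1,scc[1]=1,scc[2]=0,scc[3]=?,scc[4]=1

step 1: low=(low[0]=0,low[1]=0,low[2]=?,low[3]=?,low[4]=?); scc=(scc[0]=?,scc[1]=?,scc[2]=?,scc[3]=?,scc[4]=?)
step 2: low=(low[0]=0,low[1]=0,low[2]=2,low[3]=?,low[4]=?); scc=(scc[0]=?,scc[1]=?,scc[2]=0,scc[3]=?,scc[4]=?)
step 3: low=(low[0]=0,low[1]=0,low[2]=2,low[3]=?,low[4]=0); scc=(scc[0]=?,scc[1]=?,scc[2]=0,scc[3]=?,scc[4]=?)
step 4: low=(low[0]=0,low[1]=0,low[2]=2,low[3]=?,low[4]=0); scc=(scc[0]=1,scc[1]=1,scc[2]=0,scc[3]=?,scc[4]=1)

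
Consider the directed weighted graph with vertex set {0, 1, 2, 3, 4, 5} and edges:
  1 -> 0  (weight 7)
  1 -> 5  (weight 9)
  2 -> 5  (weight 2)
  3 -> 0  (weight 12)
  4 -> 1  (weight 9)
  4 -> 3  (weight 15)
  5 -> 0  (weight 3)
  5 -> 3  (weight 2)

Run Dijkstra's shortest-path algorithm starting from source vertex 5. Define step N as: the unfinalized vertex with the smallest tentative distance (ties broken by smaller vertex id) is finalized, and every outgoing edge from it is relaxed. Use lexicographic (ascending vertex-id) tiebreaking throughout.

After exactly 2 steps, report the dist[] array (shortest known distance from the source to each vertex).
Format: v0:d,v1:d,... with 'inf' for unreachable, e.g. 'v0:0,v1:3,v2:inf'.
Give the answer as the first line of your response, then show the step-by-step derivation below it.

v0:3,v1:inf,v2:inf,v3:2,v4:inf,v5:0

step 1: dist = v0:3,v1:inf,v2:inf,v3:2,v4:inf,v5:0
step 2: dist = v0:3,v1:inf,v2:inf,v3:2,v4:inf,v5:0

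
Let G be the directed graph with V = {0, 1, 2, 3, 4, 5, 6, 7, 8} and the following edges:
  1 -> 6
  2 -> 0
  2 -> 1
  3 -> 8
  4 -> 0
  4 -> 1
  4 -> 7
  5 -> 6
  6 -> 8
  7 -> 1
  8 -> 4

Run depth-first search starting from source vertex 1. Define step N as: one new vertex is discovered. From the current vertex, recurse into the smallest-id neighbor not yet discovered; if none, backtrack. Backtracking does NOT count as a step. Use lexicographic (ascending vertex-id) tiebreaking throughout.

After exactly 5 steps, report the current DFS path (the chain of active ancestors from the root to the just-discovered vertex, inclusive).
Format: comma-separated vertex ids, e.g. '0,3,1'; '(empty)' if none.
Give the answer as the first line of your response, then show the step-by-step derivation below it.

1,6,8,4,0

step 1: discover 1; path=1; order=1
step 2: discover 6; path=1>6; order=1,6
step 3: discover 8; path=1>6>8; order=1,6,8
step 4: discover 4; path=1>6>8>4; order=1,6,8,4
step 5: discover 0; path=1>6>8>4>0; order=1,6,8,4,0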